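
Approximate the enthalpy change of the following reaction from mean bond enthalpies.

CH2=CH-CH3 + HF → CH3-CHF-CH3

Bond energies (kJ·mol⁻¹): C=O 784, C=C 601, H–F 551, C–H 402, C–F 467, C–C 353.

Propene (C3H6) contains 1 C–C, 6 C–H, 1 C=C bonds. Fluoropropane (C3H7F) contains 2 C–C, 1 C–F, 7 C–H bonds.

Bonds broken (reactants):
  C–C: 1 × 353 = 353
  C–H: 6 × 402 = 2412
  C=C: 1 × 601 = 601
  H–F: 1 × 551 = 551
  Σ(broken) = 3917 kJ
Bonds formed (products):
  C–C: 2 × 353 = 706
  C–F: 1 × 467 = 467
  C–H: 7 × 402 = 2814
  Σ(formed) = 3987 kJ
ΔH = Σ(broken) − Σ(formed) = 3917 − 3987 = −70 kJ

ΔH ≈ −70 kJ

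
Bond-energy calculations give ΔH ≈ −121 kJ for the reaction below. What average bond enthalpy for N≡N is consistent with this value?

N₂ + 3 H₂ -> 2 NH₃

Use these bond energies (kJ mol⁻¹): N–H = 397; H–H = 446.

Let D be the N≡N bond energy.
Σ(broken) = 3×446 + 1×D = 1338 + D
Σ(formed) = 6×397 = 2382
ΔH = Σ(broken) − Σ(formed) = (1338 + D) − (2382) = −1044 + D
Setting this equal to −121 kJ gives D = 923 kJ/mol.

D(N≡N) ≈ 923 kJ/mol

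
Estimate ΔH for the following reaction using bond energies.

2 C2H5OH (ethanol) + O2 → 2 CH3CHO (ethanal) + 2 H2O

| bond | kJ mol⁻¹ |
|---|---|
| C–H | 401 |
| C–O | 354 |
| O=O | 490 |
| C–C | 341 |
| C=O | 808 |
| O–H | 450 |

Bonds broken (reactants):
  C–C: 2 × 341 = 682
  C–H: 10 × 401 = 4010
  C–O: 2 × 354 = 708
  O–H: 2 × 450 = 900
  O=O: 1 × 490 = 490
  Σ(broken) = 6790 kJ
Bonds formed (products):
  C–C: 2 × 341 = 682
  C–H: 8 × 401 = 3208
  C=O: 2 × 808 = 1616
  O–H: 4 × 450 = 1800
  Σ(formed) = 7306 kJ
ΔH = Σ(broken) − Σ(formed) = 6790 − 7306 = −516 kJ

ΔH ≈ −516 kJ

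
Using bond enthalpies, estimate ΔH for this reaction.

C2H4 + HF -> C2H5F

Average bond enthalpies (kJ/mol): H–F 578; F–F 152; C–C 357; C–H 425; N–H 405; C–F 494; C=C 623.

ΔH ≈ −75 kJ

Bonds broken (reactants):
  C–H: 4 × 425 = 1700
  C=C: 1 × 623 = 623
  H–F: 1 × 578 = 578
  Σ(broken) = 2901 kJ
Bonds formed (products):
  C–C: 1 × 357 = 357
  C–F: 1 × 494 = 494
  C–H: 5 × 425 = 2125
  Σ(formed) = 2976 kJ
ΔH = Σ(broken) − Σ(formed) = 2901 − 2976 = −75 kJ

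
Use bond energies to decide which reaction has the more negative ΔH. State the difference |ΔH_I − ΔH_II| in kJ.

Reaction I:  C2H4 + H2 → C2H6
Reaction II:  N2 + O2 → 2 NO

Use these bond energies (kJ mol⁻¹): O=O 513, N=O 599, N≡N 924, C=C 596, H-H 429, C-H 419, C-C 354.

Reaction I, by 406 kJ

Reaction I:
  Bonds broken (reactants):
    C-H: 4 × 419 = 1676
    C=C: 1 × 596 = 596
    H-H: 1 × 429 = 429
    Σ(broken) = 2701 kJ
  Bonds formed (products):
    C-C: 1 × 354 = 354
    C-H: 6 × 419 = 2514
    Σ(formed) = 2868 kJ
  ΔH_I = 2701 − 2868 = −167 kJ
Reaction II:
  Bonds broken (reactants):
    N≡N: 1 × 924 = 924
    O=O: 1 × 513 = 513
    Σ(broken) = 1437 kJ
  Bonds formed (products):
    N=O: 2 × 599 = 1198
    Σ(formed) = 1198 kJ
  ΔH_II = 1437 − 1198 = +239 kJ
ΔH_I − ΔH_II = −406 kJ, so reaction I has the more negative ΔH; |ΔH_I − ΔH_II| = 406 kJ.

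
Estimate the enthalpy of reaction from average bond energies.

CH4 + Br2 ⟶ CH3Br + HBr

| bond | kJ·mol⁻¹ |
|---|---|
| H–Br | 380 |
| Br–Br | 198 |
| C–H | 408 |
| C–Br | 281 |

Bonds broken (reactants):
  Br–Br: 1 × 198 = 198
  C–H: 4 × 408 = 1632
  Σ(broken) = 1830 kJ
Bonds formed (products):
  C–Br: 1 × 281 = 281
  C–H: 3 × 408 = 1224
  H–Br: 1 × 380 = 380
  Σ(formed) = 1885 kJ
ΔH = Σ(broken) − Σ(formed) = 1830 − 1885 = −55 kJ

ΔH ≈ −55 kJ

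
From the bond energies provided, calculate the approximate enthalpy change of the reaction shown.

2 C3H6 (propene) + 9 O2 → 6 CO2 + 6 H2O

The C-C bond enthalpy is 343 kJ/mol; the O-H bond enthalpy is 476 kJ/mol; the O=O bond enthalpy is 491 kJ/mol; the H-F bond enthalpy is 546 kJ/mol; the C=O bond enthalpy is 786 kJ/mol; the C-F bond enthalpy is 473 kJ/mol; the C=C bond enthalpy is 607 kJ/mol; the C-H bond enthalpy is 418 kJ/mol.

Bonds broken (reactants):
  C-C: 2 × 343 = 686
  C-H: 12 × 418 = 5016
  C=C: 2 × 607 = 1214
  O=O: 9 × 491 = 4419
  Σ(broken) = 11335 kJ
Bonds formed (products):
  C=O: 12 × 786 = 9432
  O-H: 12 × 476 = 5712
  Σ(formed) = 15144 kJ
ΔH = Σ(broken) − Σ(formed) = 11335 − 15144 = −3809 kJ

ΔH ≈ −3809 kJ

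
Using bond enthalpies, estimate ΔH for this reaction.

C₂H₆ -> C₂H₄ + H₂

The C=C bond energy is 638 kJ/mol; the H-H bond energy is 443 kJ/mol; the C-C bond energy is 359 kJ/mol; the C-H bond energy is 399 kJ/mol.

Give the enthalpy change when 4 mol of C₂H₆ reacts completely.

Bonds broken (reactants):
  C-C: 1 × 359 = 359
  C-H: 6 × 399 = 2394
  Σ(broken) = 2753 kJ
Bonds formed (products):
  C-H: 4 × 399 = 1596
  C=C: 1 × 638 = 638
  H-H: 1 × 443 = 443
  Σ(formed) = 2677 kJ
ΔH = Σ(broken) − Σ(formed) = 2753 − 2677 = +76 kJ
For 4× the reaction as written: 4 × (+76) = +304 kJ

ΔH = +304 kJ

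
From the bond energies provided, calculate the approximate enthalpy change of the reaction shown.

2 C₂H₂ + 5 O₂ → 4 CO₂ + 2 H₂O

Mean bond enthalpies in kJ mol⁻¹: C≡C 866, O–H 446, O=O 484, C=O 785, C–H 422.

ΔH ≈ −2224 kJ

Bonds broken (reactants):
  C≡C: 2 × 866 = 1732
  C–H: 4 × 422 = 1688
  O=O: 5 × 484 = 2420
  Σ(broken) = 5840 kJ
Bonds formed (products):
  C=O: 8 × 785 = 6280
  O–H: 4 × 446 = 1784
  Σ(formed) = 8064 kJ
ΔH = Σ(broken) − Σ(formed) = 5840 − 8064 = −2224 kJ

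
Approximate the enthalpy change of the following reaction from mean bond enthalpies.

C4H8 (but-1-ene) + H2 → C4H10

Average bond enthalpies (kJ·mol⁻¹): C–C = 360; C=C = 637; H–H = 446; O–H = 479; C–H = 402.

ΔH ≈ −81 kJ

Bonds broken (reactants):
  C–C: 2 × 360 = 720
  C–H: 8 × 402 = 3216
  C=C: 1 × 637 = 637
  H–H: 1 × 446 = 446
  Σ(broken) = 5019 kJ
Bonds formed (products):
  C–C: 3 × 360 = 1080
  C–H: 10 × 402 = 4020
  Σ(formed) = 5100 kJ
ΔH = Σ(broken) − Σ(formed) = 5019 − 5100 = −81 kJ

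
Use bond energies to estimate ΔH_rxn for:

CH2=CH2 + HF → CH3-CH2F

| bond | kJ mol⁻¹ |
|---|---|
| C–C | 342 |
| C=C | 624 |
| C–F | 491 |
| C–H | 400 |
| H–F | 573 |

ΔH ≈ −36 kJ

Bonds broken (reactants):
  C–H: 4 × 400 = 1600
  C=C: 1 × 624 = 624
  H–F: 1 × 573 = 573
  Σ(broken) = 2797 kJ
Bonds formed (products):
  C–C: 1 × 342 = 342
  C–F: 1 × 491 = 491
  C–H: 5 × 400 = 2000
  Σ(formed) = 2833 kJ
ΔH = Σ(broken) − Σ(formed) = 2797 − 2833 = −36 kJ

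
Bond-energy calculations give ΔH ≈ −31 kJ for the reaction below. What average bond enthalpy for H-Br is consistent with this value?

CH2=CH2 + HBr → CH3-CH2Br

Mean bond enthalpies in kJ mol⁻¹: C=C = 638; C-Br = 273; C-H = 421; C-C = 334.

Let D be the H-Br bond energy.
Σ(broken) = 4×421 + 1×638 + 1×D = 2322 + D
Σ(formed) = 1×273 + 1×334 + 5×421 = 2712
ΔH = Σ(broken) − Σ(formed) = (2322 + D) − (2712) = −390 + D
Setting this equal to −31 kJ gives D = 359 kJ/mol.

D(H-Br) ≈ 359 kJ/mol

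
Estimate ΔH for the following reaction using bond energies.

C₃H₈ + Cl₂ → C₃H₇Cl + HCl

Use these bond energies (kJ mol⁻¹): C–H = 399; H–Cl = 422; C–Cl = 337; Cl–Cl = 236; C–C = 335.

Bonds broken (reactants):
  C–C: 2 × 335 = 670
  C–H: 8 × 399 = 3192
  Cl–Cl: 1 × 236 = 236
  Σ(broken) = 4098 kJ
Bonds formed (products):
  C–C: 2 × 335 = 670
  C–Cl: 1 × 337 = 337
  C–H: 7 × 399 = 2793
  H–Cl: 1 × 422 = 422
  Σ(formed) = 4222 kJ
ΔH = Σ(broken) − Σ(formed) = 4098 − 4222 = −124 kJ

ΔH ≈ −124 kJ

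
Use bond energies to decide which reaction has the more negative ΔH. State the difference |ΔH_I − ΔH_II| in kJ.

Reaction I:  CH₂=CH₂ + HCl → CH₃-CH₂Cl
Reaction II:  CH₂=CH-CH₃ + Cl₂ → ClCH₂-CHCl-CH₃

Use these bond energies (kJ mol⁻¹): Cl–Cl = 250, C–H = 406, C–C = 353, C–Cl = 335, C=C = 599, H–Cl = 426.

Reaction I:
  Bonds broken (reactants):
    C–H: 4 × 406 = 1624
    C=C: 1 × 599 = 599
    H–Cl: 1 × 426 = 426
    Σ(broken) = 2649 kJ
  Bonds formed (products):
    C–C: 1 × 353 = 353
    C–Cl: 1 × 335 = 335
    C–H: 5 × 406 = 2030
    Σ(formed) = 2718 kJ
  ΔH_I = 2649 − 2718 = −69 kJ
Reaction II:
  Bonds broken (reactants):
    C–C: 1 × 353 = 353
    C–H: 6 × 406 = 2436
    C=C: 1 × 599 = 599
    Cl–Cl: 1 × 250 = 250
    Σ(broken) = 3638 kJ
  Bonds formed (products):
    C–C: 2 × 353 = 706
    C–Cl: 2 × 335 = 670
    C–H: 6 × 406 = 2436
    Σ(formed) = 3812 kJ
  ΔH_II = 3638 − 3812 = −174 kJ
ΔH_I − ΔH_II = +105 kJ, so reaction II has the more negative ΔH; |ΔH_I − ΔH_II| = 105 kJ.

Reaction II, by 105 kJ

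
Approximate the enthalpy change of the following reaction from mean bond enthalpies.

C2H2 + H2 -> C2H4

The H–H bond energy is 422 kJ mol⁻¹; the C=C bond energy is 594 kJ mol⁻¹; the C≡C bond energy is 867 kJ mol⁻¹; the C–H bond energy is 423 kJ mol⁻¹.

ΔH ≈ −151 kJ

Bonds broken (reactants):
  C≡C: 1 × 867 = 867
  C–H: 2 × 423 = 846
  H–H: 1 × 422 = 422
  Σ(broken) = 2135 kJ
Bonds formed (products):
  C–H: 4 × 423 = 1692
  C=C: 1 × 594 = 594
  Σ(formed) = 2286 kJ
ΔH = Σ(broken) − Σ(formed) = 2135 − 2286 = −151 kJ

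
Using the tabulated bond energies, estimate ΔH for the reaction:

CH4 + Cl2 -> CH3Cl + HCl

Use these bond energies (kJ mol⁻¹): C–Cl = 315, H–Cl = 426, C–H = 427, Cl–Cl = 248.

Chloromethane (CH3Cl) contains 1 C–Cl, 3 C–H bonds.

ΔH ≈ −66 kJ

Bonds broken (reactants):
  C–H: 4 × 427 = 1708
  Cl–Cl: 1 × 248 = 248
  Σ(broken) = 1956 kJ
Bonds formed (products):
  C–Cl: 1 × 315 = 315
  C–H: 3 × 427 = 1281
  H–Cl: 1 × 426 = 426
  Σ(formed) = 2022 kJ
ΔH = Σ(broken) − Σ(formed) = 1956 − 2022 = −66 kJ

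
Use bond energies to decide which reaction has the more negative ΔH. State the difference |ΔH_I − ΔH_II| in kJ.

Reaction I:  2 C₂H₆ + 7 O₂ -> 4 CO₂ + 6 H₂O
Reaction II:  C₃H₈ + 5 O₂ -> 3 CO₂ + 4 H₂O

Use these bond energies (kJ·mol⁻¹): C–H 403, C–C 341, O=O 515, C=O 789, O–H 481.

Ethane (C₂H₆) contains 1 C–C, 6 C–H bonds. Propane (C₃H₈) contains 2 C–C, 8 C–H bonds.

Reaction I:
  Bonds broken (reactants):
    C–C: 2 × 341 = 682
    C–H: 12 × 403 = 4836
    O=O: 7 × 515 = 3605
    Σ(broken) = 9123 kJ
  Bonds formed (products):
    C=O: 8 × 789 = 6312
    O–H: 12 × 481 = 5772
    Σ(formed) = 12084 kJ
  ΔH_I = 9123 − 12084 = −2961 kJ
Reaction II:
  Bonds broken (reactants):
    C–C: 2 × 341 = 682
    C–H: 8 × 403 = 3224
    O=O: 5 × 515 = 2575
    Σ(broken) = 6481 kJ
  Bonds formed (products):
    C=O: 6 × 789 = 4734
    O–H: 8 × 481 = 3848
    Σ(formed) = 8582 kJ
  ΔH_II = 6481 − 8582 = −2101 kJ
ΔH_I − ΔH_II = −860 kJ, so reaction I has the more negative ΔH; |ΔH_I − ΔH_II| = 860 kJ.

Reaction I, by 860 kJ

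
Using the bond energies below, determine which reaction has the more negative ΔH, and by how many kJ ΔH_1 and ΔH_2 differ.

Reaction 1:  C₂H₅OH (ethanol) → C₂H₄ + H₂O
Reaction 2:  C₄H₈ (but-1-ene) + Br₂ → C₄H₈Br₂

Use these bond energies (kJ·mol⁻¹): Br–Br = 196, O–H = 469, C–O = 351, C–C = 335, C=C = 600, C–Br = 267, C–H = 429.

Reaction 2, by 119 kJ

Reaction 1:
  Bonds broken (reactants):
    C–C: 1 × 335 = 335
    C–H: 5 × 429 = 2145
    C–O: 1 × 351 = 351
    O–H: 1 × 469 = 469
    Σ(broken) = 3300 kJ
  Bonds formed (products):
    C–H: 4 × 429 = 1716
    C=C: 1 × 600 = 600
    O–H: 2 × 469 = 938
    Σ(formed) = 3254 kJ
  ΔH_1 = 3300 − 3254 = +46 kJ
Reaction 2:
  Bonds broken (reactants):
    Br–Br: 1 × 196 = 196
    C–C: 2 × 335 = 670
    C–H: 8 × 429 = 3432
    C=C: 1 × 600 = 600
    Σ(broken) = 4898 kJ
  Bonds formed (products):
    C–Br: 2 × 267 = 534
    C–C: 3 × 335 = 1005
    C–H: 8 × 429 = 3432
    Σ(formed) = 4971 kJ
  ΔH_2 = 4898 − 4971 = −73 kJ
ΔH_1 − ΔH_2 = +119 kJ, so reaction 2 has the more negative ΔH; |ΔH_1 − ΔH_2| = 119 kJ.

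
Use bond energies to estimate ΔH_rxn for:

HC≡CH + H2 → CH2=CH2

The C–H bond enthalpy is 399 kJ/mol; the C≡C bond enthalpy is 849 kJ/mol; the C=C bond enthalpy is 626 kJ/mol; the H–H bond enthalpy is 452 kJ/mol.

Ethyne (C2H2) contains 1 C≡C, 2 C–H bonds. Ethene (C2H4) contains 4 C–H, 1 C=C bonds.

Bonds broken (reactants):
  C≡C: 1 × 849 = 849
  C–H: 2 × 399 = 798
  H–H: 1 × 452 = 452
  Σ(broken) = 2099 kJ
Bonds formed (products):
  C–H: 4 × 399 = 1596
  C=C: 1 × 626 = 626
  Σ(formed) = 2222 kJ
ΔH = Σ(broken) − Σ(formed) = 2099 − 2222 = −123 kJ

ΔH ≈ −123 kJ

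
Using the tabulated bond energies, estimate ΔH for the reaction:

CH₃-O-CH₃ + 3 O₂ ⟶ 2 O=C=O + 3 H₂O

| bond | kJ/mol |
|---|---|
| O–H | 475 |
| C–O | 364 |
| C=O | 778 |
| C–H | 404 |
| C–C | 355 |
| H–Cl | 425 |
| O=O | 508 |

ΔH ≈ −1286 kJ

Bonds broken (reactants):
  C–H: 6 × 404 = 2424
  C–O: 2 × 364 = 728
  O=O: 3 × 508 = 1524
  Σ(broken) = 4676 kJ
Bonds formed (products):
  C=O: 4 × 778 = 3112
  O–H: 6 × 475 = 2850
  Σ(formed) = 5962 kJ
ΔH = Σ(broken) − Σ(formed) = 4676 − 5962 = −1286 kJ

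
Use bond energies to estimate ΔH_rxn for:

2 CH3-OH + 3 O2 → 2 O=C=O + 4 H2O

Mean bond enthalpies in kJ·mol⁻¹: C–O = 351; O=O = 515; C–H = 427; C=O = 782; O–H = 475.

ΔH ≈ −1169 kJ

Bonds broken (reactants):
  C–H: 6 × 427 = 2562
  C–O: 2 × 351 = 702
  O–H: 2 × 475 = 950
  O=O: 3 × 515 = 1545
  Σ(broken) = 5759 kJ
Bonds formed (products):
  C=O: 4 × 782 = 3128
  O–H: 8 × 475 = 3800
  Σ(formed) = 6928 kJ
ΔH = Σ(broken) − Σ(formed) = 5759 − 6928 = −1169 kJ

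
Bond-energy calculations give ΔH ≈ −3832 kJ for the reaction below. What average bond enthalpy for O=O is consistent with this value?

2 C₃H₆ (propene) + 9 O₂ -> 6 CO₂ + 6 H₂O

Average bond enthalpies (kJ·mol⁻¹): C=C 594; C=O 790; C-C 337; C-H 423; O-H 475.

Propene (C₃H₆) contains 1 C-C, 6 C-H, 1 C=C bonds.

D(O=O) ≈ 490 kJ/mol

Let D be the O=O bond energy.
Σ(broken) = 2×337 + 12×423 + 2×594 + 9×D = 6938 + 9D
Σ(formed) = 12×790 + 12×475 = 15180
ΔH = Σ(broken) − Σ(formed) = (6938 + 9D) − (15180) = −8242 + 9D
Setting this equal to −3832 kJ gives 9D = 4410, so D = 490 kJ/mol.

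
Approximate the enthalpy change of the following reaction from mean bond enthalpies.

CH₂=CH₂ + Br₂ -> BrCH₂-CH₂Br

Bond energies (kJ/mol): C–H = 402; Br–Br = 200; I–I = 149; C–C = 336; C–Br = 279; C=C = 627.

Bonds broken (reactants):
  Br–Br: 1 × 200 = 200
  C–H: 4 × 402 = 1608
  C=C: 1 × 627 = 627
  Σ(broken) = 2435 kJ
Bonds formed (products):
  C–Br: 2 × 279 = 558
  C–C: 1 × 336 = 336
  C–H: 4 × 402 = 1608
  Σ(formed) = 2502 kJ
ΔH = Σ(broken) − Σ(formed) = 2435 − 2502 = −67 kJ

ΔH ≈ −67 kJ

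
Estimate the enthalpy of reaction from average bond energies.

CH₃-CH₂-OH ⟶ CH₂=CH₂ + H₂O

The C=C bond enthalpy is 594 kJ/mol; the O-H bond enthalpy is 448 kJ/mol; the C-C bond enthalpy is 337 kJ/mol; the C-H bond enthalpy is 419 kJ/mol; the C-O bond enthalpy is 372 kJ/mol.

ΔH ≈ +86 kJ

Bonds broken (reactants):
  C-C: 1 × 337 = 337
  C-H: 5 × 419 = 2095
  C-O: 1 × 372 = 372
  O-H: 1 × 448 = 448
  Σ(broken) = 3252 kJ
Bonds formed (products):
  C-H: 4 × 419 = 1676
  C=C: 1 × 594 = 594
  O-H: 2 × 448 = 896
  Σ(formed) = 3166 kJ
ΔH = Σ(broken) − Σ(formed) = 3252 − 3166 = +86 kJ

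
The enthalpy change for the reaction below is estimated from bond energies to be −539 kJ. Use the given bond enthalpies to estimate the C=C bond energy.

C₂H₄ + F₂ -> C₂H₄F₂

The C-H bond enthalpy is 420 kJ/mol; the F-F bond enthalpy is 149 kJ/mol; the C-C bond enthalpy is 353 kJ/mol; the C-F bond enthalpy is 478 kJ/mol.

Let D be the C=C bond energy.
Σ(broken) = 4×420 + 1×D + 1×149 = 1829 + D
Σ(formed) = 1×353 + 2×478 + 4×420 = 2989
ΔH = Σ(broken) − Σ(formed) = (1829 + D) − (2989) = −1160 + D
Setting this equal to −539 kJ gives D = 621 kJ/mol.

D(C=C) ≈ 621 kJ/mol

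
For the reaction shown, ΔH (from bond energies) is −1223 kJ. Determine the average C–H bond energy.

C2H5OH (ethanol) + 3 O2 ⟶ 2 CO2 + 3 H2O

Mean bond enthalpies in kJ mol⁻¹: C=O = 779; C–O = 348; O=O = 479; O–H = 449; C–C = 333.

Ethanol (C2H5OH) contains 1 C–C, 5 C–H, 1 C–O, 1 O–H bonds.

Let D be the C–H bond energy.
Σ(broken) = 1×333 + 5×D + 1×348 + 1×449 + 3×479 = 2567 + 5D
Σ(formed) = 4×779 + 6×449 = 5810
ΔH = Σ(broken) − Σ(formed) = (2567 + 5D) − (5810) = −3243 + 5D
Setting this equal to −1223 kJ gives 5D = 2020, so D = 404 kJ/mol.

D(C–H) ≈ 404 kJ/mol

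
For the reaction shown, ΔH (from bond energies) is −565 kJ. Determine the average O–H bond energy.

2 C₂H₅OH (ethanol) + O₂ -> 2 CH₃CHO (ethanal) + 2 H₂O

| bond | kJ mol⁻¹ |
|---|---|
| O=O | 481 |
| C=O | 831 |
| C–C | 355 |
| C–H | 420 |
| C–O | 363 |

Let D be the O–H bond energy.
Σ(broken) = 2×355 + 10×420 + 2×363 + 2×D + 1×481 = 6117 + 2D
Σ(formed) = 2×355 + 8×420 + 2×831 + 4×D = 5732 + 4D
ΔH = Σ(broken) − Σ(formed) = (6117 + 2D) − (5732 + 4D) = +385 − 2D
Setting this equal to −565 kJ gives 2D = 950, so D = 475 kJ/mol.

D(O–H) ≈ 475 kJ/mol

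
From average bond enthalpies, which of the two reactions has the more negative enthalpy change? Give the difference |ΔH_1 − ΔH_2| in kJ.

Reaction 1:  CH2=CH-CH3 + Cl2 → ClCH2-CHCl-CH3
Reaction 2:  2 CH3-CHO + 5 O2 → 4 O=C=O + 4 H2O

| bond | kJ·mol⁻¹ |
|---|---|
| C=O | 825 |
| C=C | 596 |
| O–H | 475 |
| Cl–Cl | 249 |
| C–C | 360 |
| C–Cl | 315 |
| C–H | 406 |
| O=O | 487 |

Reaction 1:
  Bonds broken (reactants):
    C–C: 1 × 360 = 360
    C–H: 6 × 406 = 2436
    C=C: 1 × 596 = 596
    Cl–Cl: 1 × 249 = 249
    Σ(broken) = 3641 kJ
  Bonds formed (products):
    C–C: 2 × 360 = 720
    C–Cl: 2 × 315 = 630
    C–H: 6 × 406 = 2436
    Σ(formed) = 3786 kJ
  ΔH_1 = 3641 − 3786 = −145 kJ
Reaction 2:
  Bonds broken (reactants):
    C–C: 2 × 360 = 720
    C–H: 8 × 406 = 3248
    C=O: 2 × 825 = 1650
    O=O: 5 × 487 = 2435
    Σ(broken) = 8053 kJ
  Bonds formed (products):
    C=O: 8 × 825 = 6600
    O–H: 8 × 475 = 3800
    Σ(formed) = 10400 kJ
  ΔH_2 = 8053 − 10400 = −2347 kJ
ΔH_1 − ΔH_2 = +2202 kJ, so reaction 2 has the more negative ΔH; |ΔH_1 − ΔH_2| = 2202 kJ.

Reaction 2, by 2202 kJ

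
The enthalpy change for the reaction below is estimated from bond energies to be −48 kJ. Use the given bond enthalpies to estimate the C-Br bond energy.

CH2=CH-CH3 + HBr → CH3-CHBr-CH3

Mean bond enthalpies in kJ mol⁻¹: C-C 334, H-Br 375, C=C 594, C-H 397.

D(C-Br) ≈ 286 kJ/mol

Let D be the C-Br bond energy.
Σ(broken) = 1×334 + 6×397 + 1×594 + 1×375 = 3685
Σ(formed) = 1×D + 2×334 + 7×397 = 3447 + D
ΔH = Σ(broken) − Σ(formed) = (3685) − (3447 + D) = +238 − D
Setting this equal to −48 kJ gives D = 286 kJ/mol.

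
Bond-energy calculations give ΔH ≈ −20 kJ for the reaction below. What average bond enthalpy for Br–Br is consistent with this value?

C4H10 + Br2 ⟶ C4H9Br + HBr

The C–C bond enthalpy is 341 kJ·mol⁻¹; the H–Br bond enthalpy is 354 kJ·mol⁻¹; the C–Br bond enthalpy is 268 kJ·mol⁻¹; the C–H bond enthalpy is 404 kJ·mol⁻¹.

Let D be the Br–Br bond energy.
Σ(broken) = 1×D + 3×341 + 10×404 = 5063 + D
Σ(formed) = 1×268 + 3×341 + 9×404 + 1×354 = 5281
ΔH = Σ(broken) − Σ(formed) = (5063 + D) − (5281) = −218 + D
Setting this equal to −20 kJ gives D = 198 kJ/mol.

D(Br–Br) ≈ 198 kJ/mol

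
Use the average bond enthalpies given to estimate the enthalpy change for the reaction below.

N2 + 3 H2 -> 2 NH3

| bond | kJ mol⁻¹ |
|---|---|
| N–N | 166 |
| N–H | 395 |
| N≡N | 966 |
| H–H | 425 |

ΔH ≈ −129 kJ

Bonds broken (reactants):
  H–H: 3 × 425 = 1275
  N≡N: 1 × 966 = 966
  Σ(broken) = 2241 kJ
Bonds formed (products):
  N–H: 6 × 395 = 2370
  Σ(formed) = 2370 kJ
ΔH = Σ(broken) − Σ(formed) = 2241 − 2370 = −129 kJ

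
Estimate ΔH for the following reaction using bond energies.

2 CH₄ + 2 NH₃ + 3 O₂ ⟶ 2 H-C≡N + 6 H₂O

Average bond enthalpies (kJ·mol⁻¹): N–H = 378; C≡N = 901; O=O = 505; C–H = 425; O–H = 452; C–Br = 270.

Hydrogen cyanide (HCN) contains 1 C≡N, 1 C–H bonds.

Bonds broken (reactants):
  C–H: 8 × 425 = 3400
  N–H: 6 × 378 = 2268
  O=O: 3 × 505 = 1515
  Σ(broken) = 7183 kJ
Bonds formed (products):
  C≡N: 2 × 901 = 1802
  C–H: 2 × 425 = 850
  O–H: 12 × 452 = 5424
  Σ(formed) = 8076 kJ
ΔH = Σ(broken) − Σ(formed) = 7183 − 8076 = −893 kJ

ΔH ≈ −893 kJ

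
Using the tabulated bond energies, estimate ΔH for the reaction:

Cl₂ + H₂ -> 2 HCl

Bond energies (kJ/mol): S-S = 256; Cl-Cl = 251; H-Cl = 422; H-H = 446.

ΔH ≈ −147 kJ

Bonds broken (reactants):
  Cl-Cl: 1 × 251 = 251
  H-H: 1 × 446 = 446
  Σ(broken) = 697 kJ
Bonds formed (products):
  H-Cl: 2 × 422 = 844
  Σ(formed) = 844 kJ
ΔH = Σ(broken) − Σ(formed) = 697 − 844 = −147 kJ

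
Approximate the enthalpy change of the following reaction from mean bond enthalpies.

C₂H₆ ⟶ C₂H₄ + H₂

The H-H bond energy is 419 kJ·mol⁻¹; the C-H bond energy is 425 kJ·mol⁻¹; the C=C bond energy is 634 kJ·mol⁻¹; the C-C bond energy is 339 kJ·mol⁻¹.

Bonds broken (reactants):
  C-C: 1 × 339 = 339
  C-H: 6 × 425 = 2550
  Σ(broken) = 2889 kJ
Bonds formed (products):
  C-H: 4 × 425 = 1700
  C=C: 1 × 634 = 634
  H-H: 1 × 419 = 419
  Σ(formed) = 2753 kJ
ΔH = Σ(broken) − Σ(formed) = 2889 − 2753 = +136 kJ

ΔH ≈ +136 kJ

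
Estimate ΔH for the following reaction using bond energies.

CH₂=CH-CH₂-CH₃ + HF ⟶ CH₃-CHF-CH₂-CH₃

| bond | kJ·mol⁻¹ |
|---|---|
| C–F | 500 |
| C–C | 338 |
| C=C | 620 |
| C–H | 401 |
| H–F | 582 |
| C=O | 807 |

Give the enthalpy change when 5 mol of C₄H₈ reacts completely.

Bonds broken (reactants):
  C–C: 2 × 338 = 676
  C–H: 8 × 401 = 3208
  C=C: 1 × 620 = 620
  H–F: 1 × 582 = 582
  Σ(broken) = 5086 kJ
Bonds formed (products):
  C–C: 3 × 338 = 1014
  C–F: 1 × 500 = 500
  C–H: 9 × 401 = 3609
  Σ(formed) = 5123 kJ
ΔH = Σ(broken) − Σ(formed) = 5086 − 5123 = −37 kJ
For 5× the reaction as written: 5 × (−37) = −185 kJ

ΔH = −185 kJ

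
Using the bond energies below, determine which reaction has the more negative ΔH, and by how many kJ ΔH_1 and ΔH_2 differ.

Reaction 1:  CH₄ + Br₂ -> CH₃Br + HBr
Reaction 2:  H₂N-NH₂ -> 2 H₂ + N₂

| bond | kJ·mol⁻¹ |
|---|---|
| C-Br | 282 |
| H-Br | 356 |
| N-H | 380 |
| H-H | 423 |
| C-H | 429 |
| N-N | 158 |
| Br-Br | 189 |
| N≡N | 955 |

Reaction 2, by 103 kJ

Reaction 1:
  Bonds broken (reactants):
    Br-Br: 1 × 189 = 189
    C-H: 4 × 429 = 1716
    Σ(broken) = 1905 kJ
  Bonds formed (products):
    C-Br: 1 × 282 = 282
    C-H: 3 × 429 = 1287
    H-Br: 1 × 356 = 356
    Σ(formed) = 1925 kJ
  ΔH_1 = 1905 − 1925 = −20 kJ
Reaction 2:
  Bonds broken (reactants):
    N-H: 4 × 380 = 1520
    N-N: 1 × 158 = 158
    Σ(broken) = 1678 kJ
  Bonds formed (products):
    H-H: 2 × 423 = 846
    N≡N: 1 × 955 = 955
    Σ(formed) = 1801 kJ
  ΔH_2 = 1678 − 1801 = −123 kJ
ΔH_1 − ΔH_2 = +103 kJ, so reaction 2 has the more negative ΔH; |ΔH_1 − ΔH_2| = 103 kJ.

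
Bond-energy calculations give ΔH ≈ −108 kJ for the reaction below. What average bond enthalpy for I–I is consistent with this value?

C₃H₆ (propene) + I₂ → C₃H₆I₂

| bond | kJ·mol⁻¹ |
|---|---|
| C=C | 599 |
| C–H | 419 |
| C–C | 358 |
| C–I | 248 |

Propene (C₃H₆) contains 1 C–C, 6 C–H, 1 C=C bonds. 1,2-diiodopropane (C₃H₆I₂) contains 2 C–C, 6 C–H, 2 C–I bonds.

D(I–I) ≈ 147 kJ/mol

Let D be the I–I bond energy.
Σ(broken) = 1×358 + 6×419 + 1×599 + 1×D = 3471 + D
Σ(formed) = 2×358 + 6×419 + 2×248 = 3726
ΔH = Σ(broken) − Σ(formed) = (3471 + D) − (3726) = −255 + D
Setting this equal to −108 kJ gives D = 147 kJ/mol.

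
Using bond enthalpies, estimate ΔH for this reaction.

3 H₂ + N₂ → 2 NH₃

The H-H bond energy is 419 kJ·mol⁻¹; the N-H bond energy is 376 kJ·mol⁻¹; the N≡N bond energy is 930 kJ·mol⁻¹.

Bonds broken (reactants):
  H-H: 3 × 419 = 1257
  N≡N: 1 × 930 = 930
  Σ(broken) = 2187 kJ
Bonds formed (products):
  N-H: 6 × 376 = 2256
  Σ(formed) = 2256 kJ
ΔH = Σ(broken) − Σ(formed) = 2187 − 2256 = −69 kJ

ΔH ≈ −69 kJ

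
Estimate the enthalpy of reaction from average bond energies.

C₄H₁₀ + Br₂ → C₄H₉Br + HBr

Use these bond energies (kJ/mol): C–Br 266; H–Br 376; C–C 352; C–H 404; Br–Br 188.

Bonds broken (reactants):
  Br–Br: 1 × 188 = 188
  C–C: 3 × 352 = 1056
  C–H: 10 × 404 = 4040
  Σ(broken) = 5284 kJ
Bonds formed (products):
  C–Br: 1 × 266 = 266
  C–C: 3 × 352 = 1056
  C–H: 9 × 404 = 3636
  H–Br: 1 × 376 = 376
  Σ(formed) = 5334 kJ
ΔH = Σ(broken) − Σ(formed) = 5284 − 5334 = −50 kJ

ΔH ≈ −50 kJ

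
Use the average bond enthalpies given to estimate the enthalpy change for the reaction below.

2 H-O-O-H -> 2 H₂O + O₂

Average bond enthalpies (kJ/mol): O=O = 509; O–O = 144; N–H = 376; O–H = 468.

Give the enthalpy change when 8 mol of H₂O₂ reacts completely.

Bonds broken (reactants):
  O–H: 4 × 468 = 1872
  O–O: 2 × 144 = 288
  Σ(broken) = 2160 kJ
Bonds formed (products):
  O–H: 4 × 468 = 1872
  O=O: 1 × 509 = 509
  Σ(formed) = 2381 kJ
ΔH = Σ(broken) − Σ(formed) = 2160 − 2381 = −221 kJ
For 4× the reaction as written: 4 × (−221) = −884 kJ

ΔH = −884 kJ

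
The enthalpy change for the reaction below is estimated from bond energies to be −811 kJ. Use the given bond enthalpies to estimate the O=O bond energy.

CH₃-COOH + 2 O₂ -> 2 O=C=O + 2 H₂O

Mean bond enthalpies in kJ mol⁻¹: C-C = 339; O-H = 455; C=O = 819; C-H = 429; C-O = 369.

Let D be the O=O bond energy.
Σ(broken) = 1×339 + 3×429 + 1×369 + 1×819 + 1×455 + 2×D = 3269 + 2D
Σ(formed) = 4×819 + 4×455 = 5096
ΔH = Σ(broken) − Σ(formed) = (3269 + 2D) − (5096) = −1827 + 2D
Setting this equal to −811 kJ gives 2D = 1016, so D = 508 kJ/mol.

D(O=O) ≈ 508 kJ/mol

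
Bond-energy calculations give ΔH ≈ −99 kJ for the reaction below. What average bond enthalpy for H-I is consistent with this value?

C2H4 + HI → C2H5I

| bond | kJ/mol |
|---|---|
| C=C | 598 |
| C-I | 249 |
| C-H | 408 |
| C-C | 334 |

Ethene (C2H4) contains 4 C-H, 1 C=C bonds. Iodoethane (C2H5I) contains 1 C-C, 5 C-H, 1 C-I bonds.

Let D be the H-I bond energy.
Σ(broken) = 4×408 + 1×598 + 1×D = 2230 + D
Σ(formed) = 1×334 + 5×408 + 1×249 = 2623
ΔH = Σ(broken) − Σ(formed) = (2230 + D) − (2623) = −393 + D
Setting this equal to −99 kJ gives D = 294 kJ/mol.

D(H-I) ≈ 294 kJ/mol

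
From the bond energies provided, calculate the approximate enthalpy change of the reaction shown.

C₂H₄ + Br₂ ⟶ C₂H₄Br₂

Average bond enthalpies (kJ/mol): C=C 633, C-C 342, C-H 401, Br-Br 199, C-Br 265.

Bonds broken (reactants):
  Br-Br: 1 × 199 = 199
  C-H: 4 × 401 = 1604
  C=C: 1 × 633 = 633
  Σ(broken) = 2436 kJ
Bonds formed (products):
  C-Br: 2 × 265 = 530
  C-C: 1 × 342 = 342
  C-H: 4 × 401 = 1604
  Σ(formed) = 2476 kJ
ΔH = Σ(broken) − Σ(formed) = 2436 − 2476 = −40 kJ

ΔH ≈ −40 kJ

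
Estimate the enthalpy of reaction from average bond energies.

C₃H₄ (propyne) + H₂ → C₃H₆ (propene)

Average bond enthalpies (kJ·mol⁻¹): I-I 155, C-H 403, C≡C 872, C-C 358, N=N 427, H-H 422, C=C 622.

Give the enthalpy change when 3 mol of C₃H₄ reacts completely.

ΔH = −402 kJ

Bonds broken (reactants):
  C≡C: 1 × 872 = 872
  C-C: 1 × 358 = 358
  C-H: 4 × 403 = 1612
  H-H: 1 × 422 = 422
  Σ(broken) = 3264 kJ
Bonds formed (products):
  C-C: 1 × 358 = 358
  C-H: 6 × 403 = 2418
  C=C: 1 × 622 = 622
  Σ(formed) = 3398 kJ
ΔH = Σ(broken) − Σ(formed) = 3264 − 3398 = −134 kJ
For 3× the reaction as written: 3 × (−134) = −402 kJ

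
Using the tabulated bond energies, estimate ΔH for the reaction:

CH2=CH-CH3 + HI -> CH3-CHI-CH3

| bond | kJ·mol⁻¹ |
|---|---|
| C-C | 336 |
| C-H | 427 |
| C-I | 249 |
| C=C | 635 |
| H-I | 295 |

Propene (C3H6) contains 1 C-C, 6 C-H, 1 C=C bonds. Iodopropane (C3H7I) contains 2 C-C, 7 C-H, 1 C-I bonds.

ΔH ≈ −82 kJ

Bonds broken (reactants):
  C-C: 1 × 336 = 336
  C-H: 6 × 427 = 2562
  C=C: 1 × 635 = 635
  H-I: 1 × 295 = 295
  Σ(broken) = 3828 kJ
Bonds formed (products):
  C-C: 2 × 336 = 672
  C-H: 7 × 427 = 2989
  C-I: 1 × 249 = 249
  Σ(formed) = 3910 kJ
ΔH = Σ(broken) − Σ(formed) = 3828 − 3910 = −82 kJ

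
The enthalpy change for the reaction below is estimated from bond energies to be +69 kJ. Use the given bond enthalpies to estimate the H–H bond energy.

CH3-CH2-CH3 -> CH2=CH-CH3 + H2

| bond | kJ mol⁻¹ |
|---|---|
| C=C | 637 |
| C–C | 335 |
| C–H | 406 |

Let D be the H–H bond energy.
Σ(broken) = 2×335 + 8×406 = 3918
Σ(formed) = 1×335 + 6×406 + 1×637 + 1×D = 3408 + D
ΔH = Σ(broken) − Σ(formed) = (3918) − (3408 + D) = +510 − D
Setting this equal to +69 kJ gives D = 441 kJ/mol.

D(H–H) ≈ 441 kJ/mol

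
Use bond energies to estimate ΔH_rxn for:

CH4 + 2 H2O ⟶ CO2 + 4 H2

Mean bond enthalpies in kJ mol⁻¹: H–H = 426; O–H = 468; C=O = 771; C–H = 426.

Bonds broken (reactants):
  C–H: 4 × 426 = 1704
  O–H: 4 × 468 = 1872
  Σ(broken) = 3576 kJ
Bonds formed (products):
  C=O: 2 × 771 = 1542
  H–H: 4 × 426 = 1704
  Σ(formed) = 3246 kJ
ΔH = Σ(broken) − Σ(formed) = 3576 − 3246 = +330 kJ

ΔH ≈ +330 kJ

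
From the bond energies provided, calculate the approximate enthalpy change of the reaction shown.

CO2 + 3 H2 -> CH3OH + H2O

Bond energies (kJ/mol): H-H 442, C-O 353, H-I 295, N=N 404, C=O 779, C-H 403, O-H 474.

ΔH ≈ −100 kJ

Bonds broken (reactants):
  C=O: 2 × 779 = 1558
  H-H: 3 × 442 = 1326
  Σ(broken) = 2884 kJ
Bonds formed (products):
  C-H: 3 × 403 = 1209
  C-O: 1 × 353 = 353
  O-H: 3 × 474 = 1422
  Σ(formed) = 2984 kJ
ΔH = Σ(broken) − Σ(formed) = 2884 − 2984 = −100 kJ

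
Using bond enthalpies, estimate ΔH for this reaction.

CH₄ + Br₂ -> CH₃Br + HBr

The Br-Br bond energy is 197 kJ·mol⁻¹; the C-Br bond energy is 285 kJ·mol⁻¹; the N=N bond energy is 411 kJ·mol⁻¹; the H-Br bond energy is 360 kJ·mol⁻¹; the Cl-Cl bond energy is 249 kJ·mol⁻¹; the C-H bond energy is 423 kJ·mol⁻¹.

Bonds broken (reactants):
  Br-Br: 1 × 197 = 197
  C-H: 4 × 423 = 1692
  Σ(broken) = 1889 kJ
Bonds formed (products):
  C-Br: 1 × 285 = 285
  C-H: 3 × 423 = 1269
  H-Br: 1 × 360 = 360
  Σ(formed) = 1914 kJ
ΔH = Σ(broken) − Σ(formed) = 1889 − 1914 = −25 kJ

ΔH ≈ −25 kJ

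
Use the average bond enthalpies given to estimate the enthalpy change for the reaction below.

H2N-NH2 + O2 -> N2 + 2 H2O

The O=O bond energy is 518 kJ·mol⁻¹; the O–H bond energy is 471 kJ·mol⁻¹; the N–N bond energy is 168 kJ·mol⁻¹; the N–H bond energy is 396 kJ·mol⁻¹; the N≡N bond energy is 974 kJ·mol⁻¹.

Bonds broken (reactants):
  N–H: 4 × 396 = 1584
  N–N: 1 × 168 = 168
  O=O: 1 × 518 = 518
  Σ(broken) = 2270 kJ
Bonds formed (products):
  N≡N: 1 × 974 = 974
  O–H: 4 × 471 = 1884
  Σ(formed) = 2858 kJ
ΔH = Σ(broken) − Σ(formed) = 2270 − 2858 = −588 kJ

ΔH ≈ −588 kJ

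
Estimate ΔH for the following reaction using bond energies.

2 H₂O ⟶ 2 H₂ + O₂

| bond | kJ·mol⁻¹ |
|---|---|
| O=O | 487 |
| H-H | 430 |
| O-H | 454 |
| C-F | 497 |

ΔH ≈ +469 kJ

Bonds broken (reactants):
  O-H: 4 × 454 = 1816
  Σ(broken) = 1816 kJ
Bonds formed (products):
  H-H: 2 × 430 = 860
  O=O: 1 × 487 = 487
  Σ(formed) = 1347 kJ
ΔH = Σ(broken) − Σ(formed) = 1816 − 1347 = +469 kJ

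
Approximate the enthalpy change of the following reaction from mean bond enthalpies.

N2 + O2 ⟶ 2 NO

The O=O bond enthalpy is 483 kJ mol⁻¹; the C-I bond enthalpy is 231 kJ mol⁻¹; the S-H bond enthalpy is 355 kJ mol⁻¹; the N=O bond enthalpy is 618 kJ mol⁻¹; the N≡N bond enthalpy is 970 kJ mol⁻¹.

ΔH ≈ +217 kJ

Bonds broken (reactants):
  N≡N: 1 × 970 = 970
  O=O: 1 × 483 = 483
  Σ(broken) = 1453 kJ
Bonds formed (products):
  N=O: 2 × 618 = 1236
  Σ(formed) = 1236 kJ
ΔH = Σ(broken) − Σ(formed) = 1453 − 1236 = +217 kJ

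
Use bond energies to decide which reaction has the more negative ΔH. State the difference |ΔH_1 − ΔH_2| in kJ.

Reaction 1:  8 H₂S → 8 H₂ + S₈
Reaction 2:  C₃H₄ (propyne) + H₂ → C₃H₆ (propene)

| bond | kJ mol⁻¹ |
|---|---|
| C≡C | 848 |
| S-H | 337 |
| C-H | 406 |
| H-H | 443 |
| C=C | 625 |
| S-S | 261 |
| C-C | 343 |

Reaction 1:
  Bonds broken (reactants):
    S-H: 16 × 337 = 5392
    Σ(broken) = 5392 kJ
  Bonds formed (products):
    H-H: 8 × 443 = 3544
    S-S: 8 × 261 = 2088
    Σ(formed) = 5632 kJ
  ΔH_1 = 5392 − 5632 = −240 kJ
Reaction 2:
  Bonds broken (reactants):
    C≡C: 1 × 848 = 848
    C-C: 1 × 343 = 343
    C-H: 4 × 406 = 1624
    H-H: 1 × 443 = 443
    Σ(broken) = 3258 kJ
  Bonds formed (products):
    C-C: 1 × 343 = 343
    C-H: 6 × 406 = 2436
    C=C: 1 × 625 = 625
    Σ(formed) = 3404 kJ
  ΔH_2 = 3258 − 3404 = −146 kJ
ΔH_1 − ΔH_2 = −94 kJ, so reaction 1 has the more negative ΔH; |ΔH_1 − ΔH_2| = 94 kJ.

Reaction 1, by 94 kJ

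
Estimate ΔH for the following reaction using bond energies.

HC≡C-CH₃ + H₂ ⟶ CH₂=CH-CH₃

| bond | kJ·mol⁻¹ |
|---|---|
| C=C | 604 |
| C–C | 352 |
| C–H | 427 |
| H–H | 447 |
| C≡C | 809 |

ΔH ≈ −202 kJ

Bonds broken (reactants):
  C≡C: 1 × 809 = 809
  C–C: 1 × 352 = 352
  C–H: 4 × 427 = 1708
  H–H: 1 × 447 = 447
  Σ(broken) = 3316 kJ
Bonds formed (products):
  C–C: 1 × 352 = 352
  C–H: 6 × 427 = 2562
  C=C: 1 × 604 = 604
  Σ(formed) = 3518 kJ
ΔH = Σ(broken) − Σ(formed) = 3316 − 3518 = −202 kJ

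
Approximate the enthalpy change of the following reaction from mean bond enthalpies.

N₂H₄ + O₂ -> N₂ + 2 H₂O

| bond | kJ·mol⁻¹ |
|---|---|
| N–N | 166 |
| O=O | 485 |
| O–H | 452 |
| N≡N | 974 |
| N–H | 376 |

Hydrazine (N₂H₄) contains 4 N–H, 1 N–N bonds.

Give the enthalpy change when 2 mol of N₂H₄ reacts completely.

Bonds broken (reactants):
  N–H: 4 × 376 = 1504
  N–N: 1 × 166 = 166
  O=O: 1 × 485 = 485
  Σ(broken) = 2155 kJ
Bonds formed (products):
  N≡N: 1 × 974 = 974
  O–H: 4 × 452 = 1808
  Σ(formed) = 2782 kJ
ΔH = Σ(broken) − Σ(formed) = 2155 − 2782 = −627 kJ
For 2× the reaction as written: 2 × (−627) = −1254 kJ

ΔH = −1254 kJ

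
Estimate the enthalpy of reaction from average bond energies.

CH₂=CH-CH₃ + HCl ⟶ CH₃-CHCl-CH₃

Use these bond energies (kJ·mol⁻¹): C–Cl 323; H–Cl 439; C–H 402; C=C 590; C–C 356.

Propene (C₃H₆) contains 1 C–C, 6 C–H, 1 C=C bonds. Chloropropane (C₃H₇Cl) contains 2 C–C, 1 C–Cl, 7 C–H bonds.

ΔH ≈ −52 kJ

Bonds broken (reactants):
  C–C: 1 × 356 = 356
  C–H: 6 × 402 = 2412
  C=C: 1 × 590 = 590
  H–Cl: 1 × 439 = 439
  Σ(broken) = 3797 kJ
Bonds formed (products):
  C–C: 2 × 356 = 712
  C–Cl: 1 × 323 = 323
  C–H: 7 × 402 = 2814
  Σ(formed) = 3849 kJ
ΔH = Σ(broken) − Σ(formed) = 3797 − 3849 = −52 kJ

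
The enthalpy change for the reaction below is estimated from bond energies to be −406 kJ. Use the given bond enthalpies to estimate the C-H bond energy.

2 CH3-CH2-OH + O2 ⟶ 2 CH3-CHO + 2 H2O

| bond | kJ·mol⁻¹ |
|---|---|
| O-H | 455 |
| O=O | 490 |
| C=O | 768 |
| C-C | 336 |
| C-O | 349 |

Let D be the C-H bond energy.
Σ(broken) = 2×336 + 10×D + 2×349 + 2×455 + 1×490 = 2770 + 10D
Σ(formed) = 2×336 + 8×D + 2×768 + 4×455 = 4028 + 8D
ΔH = Σ(broken) − Σ(formed) = (2770 + 10D) − (4028 + 8D) = −1258 + 2D
Setting this equal to −406 kJ gives 2D = 852, so D = 426 kJ/mol.

D(C-H) ≈ 426 kJ/mol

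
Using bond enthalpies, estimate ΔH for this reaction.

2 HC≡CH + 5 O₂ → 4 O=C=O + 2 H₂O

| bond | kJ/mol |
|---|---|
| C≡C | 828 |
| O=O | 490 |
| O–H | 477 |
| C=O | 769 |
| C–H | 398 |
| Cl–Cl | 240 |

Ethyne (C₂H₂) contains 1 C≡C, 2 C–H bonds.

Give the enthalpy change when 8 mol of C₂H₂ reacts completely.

ΔH = −9448 kJ

Bonds broken (reactants):
  C≡C: 2 × 828 = 1656
  C–H: 4 × 398 = 1592
  O=O: 5 × 490 = 2450
  Σ(broken) = 5698 kJ
Bonds formed (products):
  C=O: 8 × 769 = 6152
  O–H: 4 × 477 = 1908
  Σ(formed) = 8060 kJ
ΔH = Σ(broken) − Σ(formed) = 5698 − 8060 = −2362 kJ
For 4× the reaction as written: 4 × (−2362) = −9448 kJ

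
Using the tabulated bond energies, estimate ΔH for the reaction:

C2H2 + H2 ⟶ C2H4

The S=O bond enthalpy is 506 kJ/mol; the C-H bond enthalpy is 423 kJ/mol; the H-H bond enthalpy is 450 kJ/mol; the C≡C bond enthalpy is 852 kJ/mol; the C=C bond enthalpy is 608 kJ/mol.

ΔH ≈ −152 kJ

Bonds broken (reactants):
  C≡C: 1 × 852 = 852
  C-H: 2 × 423 = 846
  H-H: 1 × 450 = 450
  Σ(broken) = 2148 kJ
Bonds formed (products):
  C-H: 4 × 423 = 1692
  C=C: 1 × 608 = 608
  Σ(formed) = 2300 kJ
ΔH = Σ(broken) − Σ(formed) = 2148 − 2300 = −152 kJ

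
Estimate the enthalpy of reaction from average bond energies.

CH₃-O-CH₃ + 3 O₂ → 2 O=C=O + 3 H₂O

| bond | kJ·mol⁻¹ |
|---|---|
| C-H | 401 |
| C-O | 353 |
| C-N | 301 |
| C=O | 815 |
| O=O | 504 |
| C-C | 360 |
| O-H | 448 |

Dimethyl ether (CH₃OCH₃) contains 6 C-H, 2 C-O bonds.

ΔH ≈ −1324 kJ

Bonds broken (reactants):
  C-H: 6 × 401 = 2406
  C-O: 2 × 353 = 706
  O=O: 3 × 504 = 1512
  Σ(broken) = 4624 kJ
Bonds formed (products):
  C=O: 4 × 815 = 3260
  O-H: 6 × 448 = 2688
  Σ(formed) = 5948 kJ
ΔH = Σ(broken) − Σ(formed) = 4624 − 5948 = −1324 kJ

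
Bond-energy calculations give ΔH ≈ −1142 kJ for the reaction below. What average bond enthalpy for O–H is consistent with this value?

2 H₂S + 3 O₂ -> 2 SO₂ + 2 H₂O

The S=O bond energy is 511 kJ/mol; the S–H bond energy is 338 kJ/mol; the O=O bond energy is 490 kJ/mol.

D(O–H) ≈ 480 kJ/mol

Let D be the O–H bond energy.
Σ(broken) = 3×490 + 4×338 = 2822
Σ(formed) = 4×D + 4×511 = 2044 + 4D
ΔH = Σ(broken) − Σ(formed) = (2822) − (2044 + 4D) = +778 − 4D
Setting this equal to −1142 kJ gives 4D = 1920, so D = 480 kJ/mol.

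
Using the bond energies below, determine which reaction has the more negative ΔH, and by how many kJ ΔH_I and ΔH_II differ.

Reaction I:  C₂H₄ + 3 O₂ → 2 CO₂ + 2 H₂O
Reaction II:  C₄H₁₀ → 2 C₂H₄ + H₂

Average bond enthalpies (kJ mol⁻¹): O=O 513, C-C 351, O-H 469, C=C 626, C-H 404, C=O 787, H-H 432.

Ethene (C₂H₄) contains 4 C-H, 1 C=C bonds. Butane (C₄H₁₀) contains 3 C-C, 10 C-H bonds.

Reaction I:
  Bonds broken (reactants):
    C-H: 4 × 404 = 1616
    C=C: 1 × 626 = 626
    O=O: 3 × 513 = 1539
    Σ(broken) = 3781 kJ
  Bonds formed (products):
    C=O: 4 × 787 = 3148
    O-H: 4 × 469 = 1876
    Σ(formed) = 5024 kJ
  ΔH_I = 3781 − 5024 = −1243 kJ
Reaction II:
  Bonds broken (reactants):
    C-C: 3 × 351 = 1053
    C-H: 10 × 404 = 4040
    Σ(broken) = 5093 kJ
  Bonds formed (products):
    C-H: 8 × 404 = 3232
    C=C: 2 × 626 = 1252
    H-H: 1 × 432 = 432
    Σ(formed) = 4916 kJ
  ΔH_II = 5093 − 4916 = +177 kJ
ΔH_I − ΔH_II = −1420 kJ, so reaction I has the more negative ΔH; |ΔH_I − ΔH_II| = 1420 kJ.

Reaction I, by 1420 kJ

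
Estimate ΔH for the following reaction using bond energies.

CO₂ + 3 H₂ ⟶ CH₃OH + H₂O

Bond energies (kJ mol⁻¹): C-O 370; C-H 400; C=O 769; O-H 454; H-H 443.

ΔH ≈ −65 kJ

Bonds broken (reactants):
  C=O: 2 × 769 = 1538
  H-H: 3 × 443 = 1329
  Σ(broken) = 2867 kJ
Bonds formed (products):
  C-H: 3 × 400 = 1200
  C-O: 1 × 370 = 370
  O-H: 3 × 454 = 1362
  Σ(formed) = 2932 kJ
ΔH = Σ(broken) − Σ(formed) = 2867 − 2932 = −65 kJ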